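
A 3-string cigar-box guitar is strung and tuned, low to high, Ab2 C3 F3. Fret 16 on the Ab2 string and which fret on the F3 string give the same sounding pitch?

Ab2 at fret 16 is Ab2 + 16 semitones = C4.
The open F3 string is 9 semitones above the open Ab2, so the same pitch on the F3 string lies at fret 16 − 9 = 7.

7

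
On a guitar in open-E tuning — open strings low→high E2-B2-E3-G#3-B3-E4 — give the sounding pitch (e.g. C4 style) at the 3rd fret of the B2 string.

The open B2 string plus 3 semitones: B–C–C#–D.
The walk passes from B into C once, so the octave number goes from 2 to 3.

D3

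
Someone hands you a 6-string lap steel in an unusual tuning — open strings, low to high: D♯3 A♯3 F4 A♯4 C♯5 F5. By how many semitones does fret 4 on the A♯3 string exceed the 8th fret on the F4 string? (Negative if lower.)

A♯3 at fret 4 → D4 (MIDI 62); F4 at fret 8 → C♯5 (MIDI 73).
62 − 73 = -11, so the two pitches are 11 semitones apart.

-11 semitones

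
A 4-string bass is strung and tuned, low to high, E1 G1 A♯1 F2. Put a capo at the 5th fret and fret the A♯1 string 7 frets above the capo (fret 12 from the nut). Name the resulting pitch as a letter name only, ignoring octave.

The capo raises the open A♯1 by 5 semitones to D♯2; fretting 7 more gives A♯1 + 5 + 7 = A♯1 + 12 semitones, landing on A♯.

A♯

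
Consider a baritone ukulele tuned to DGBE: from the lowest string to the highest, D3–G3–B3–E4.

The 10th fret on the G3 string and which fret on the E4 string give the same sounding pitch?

Fret 10 on G3 is MIDI 55 + 10 = 65 (F4). On the E4 string (open MIDI 64), that pitch is 65 − 64 = fret 1.

1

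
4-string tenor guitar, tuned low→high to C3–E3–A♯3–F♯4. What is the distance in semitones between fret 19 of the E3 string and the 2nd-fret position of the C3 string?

E3 at fret 19 → B4 (MIDI 71); C3 at fret 2 → D3 (MIDI 50).
71 − 50 = 21, so the two pitches are 21 semitones apart, with B4 the higher.

21 semitones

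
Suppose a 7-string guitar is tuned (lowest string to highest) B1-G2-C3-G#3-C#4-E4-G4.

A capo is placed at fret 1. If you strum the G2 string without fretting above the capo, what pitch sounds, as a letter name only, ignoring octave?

The capo raises the open G2 by 1 semitone to G#2; fretting 0 more gives G2 + 1 + 0 = G2 + 1 semitone, landing on G#.
(Also written Ab.)

G#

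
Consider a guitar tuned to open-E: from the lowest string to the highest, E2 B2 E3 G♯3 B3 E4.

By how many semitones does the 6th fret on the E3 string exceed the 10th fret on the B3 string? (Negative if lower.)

-11 semitones

E3 at fret 6 → A♯3 (MIDI 58); B3 at fret 10 → A4 (MIDI 69).
58 − 69 = -11, so the two pitches are 11 semitones apart.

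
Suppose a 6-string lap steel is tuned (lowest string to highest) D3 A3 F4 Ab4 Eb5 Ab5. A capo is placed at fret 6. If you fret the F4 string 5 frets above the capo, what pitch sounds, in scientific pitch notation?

The capo raises the open F4 by 6 semitones to B4; fretting 5 more gives F4 + 6 + 5 = F4 + 11 semitones = E5.

E5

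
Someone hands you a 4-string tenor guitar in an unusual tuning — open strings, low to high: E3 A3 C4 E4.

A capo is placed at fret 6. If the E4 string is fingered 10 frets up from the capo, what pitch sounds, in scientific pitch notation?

The capo raises the open E4 by 6 semitones to A♯4; fretting 10 more gives E4 + 6 + 10 = E4 + 16 semitones = G♯5.

G♯5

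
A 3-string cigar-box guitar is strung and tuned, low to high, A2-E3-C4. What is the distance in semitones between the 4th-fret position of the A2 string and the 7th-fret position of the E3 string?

10 semitones

A2 at fret 4 → C#3 (MIDI 49); E3 at fret 7 → B3 (MIDI 59).
49 − 59 = -10, so the two pitches are 10 semitones apart, with B3 the higher.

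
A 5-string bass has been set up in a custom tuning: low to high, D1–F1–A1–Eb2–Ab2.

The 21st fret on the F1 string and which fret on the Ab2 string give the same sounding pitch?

6

F1 at fret 21 is F1 + 21 semitones = D3.
The open Ab2 string is 15 semitones above the open F1, so the same pitch on the Ab2 string lies at fret 21 − 15 = 6.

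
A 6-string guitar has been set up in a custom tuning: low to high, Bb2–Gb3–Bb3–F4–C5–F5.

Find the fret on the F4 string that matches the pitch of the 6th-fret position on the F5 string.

F5 at fret 6 is F5 + 6 semitones = B5.
The open F4 string is 12 semitones below the open F5, so the same pitch on the F4 string lies at fret 6 + 12 = 18.

18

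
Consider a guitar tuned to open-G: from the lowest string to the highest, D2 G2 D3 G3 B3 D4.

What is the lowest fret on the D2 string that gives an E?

From D2, count semitones up the chromatic scale until reaching E: D–D#–E — 2 steps.

2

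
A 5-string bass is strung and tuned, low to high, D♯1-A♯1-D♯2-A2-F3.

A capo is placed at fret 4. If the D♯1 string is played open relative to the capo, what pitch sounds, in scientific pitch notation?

G1

The capo raises the open D♯1 by 4 semitones to G1; fretting 0 more gives D♯1 + 4 + 0 = D♯1 + 4 semitones = G1.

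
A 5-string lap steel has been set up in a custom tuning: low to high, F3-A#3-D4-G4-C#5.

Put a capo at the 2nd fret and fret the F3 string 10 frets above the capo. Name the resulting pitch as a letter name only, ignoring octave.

The capo raises the open F3 by 2 semitones to G3; fretting 10 more gives F3 + 2 + 10 = F3 + 12 semitones, landing on F.

F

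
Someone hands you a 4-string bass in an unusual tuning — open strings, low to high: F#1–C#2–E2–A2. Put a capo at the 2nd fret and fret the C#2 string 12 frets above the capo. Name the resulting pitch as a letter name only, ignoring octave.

D#

The capo raises the open C#2 by 2 semitones to D#2; fretting 12 more gives C#2 + 2 + 12 = C#2 + 14 semitones, landing on D#.
(Also written Eb.)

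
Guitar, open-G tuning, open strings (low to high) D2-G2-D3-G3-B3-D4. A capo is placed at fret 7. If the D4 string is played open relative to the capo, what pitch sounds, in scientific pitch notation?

A4

The capo raises the open D4 by 7 semitones to A4; fretting 0 more gives D4 + 7 + 0 = D4 + 7 semitones = A4.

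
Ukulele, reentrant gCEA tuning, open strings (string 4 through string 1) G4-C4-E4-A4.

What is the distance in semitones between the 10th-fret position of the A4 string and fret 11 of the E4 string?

A4 at fret 10 → G5 (MIDI 79); E4 at fret 11 → D#5 (MIDI 75).
79 − 75 = 4, so the two pitches are 4 semitones apart, with G5 the higher.

4 semitones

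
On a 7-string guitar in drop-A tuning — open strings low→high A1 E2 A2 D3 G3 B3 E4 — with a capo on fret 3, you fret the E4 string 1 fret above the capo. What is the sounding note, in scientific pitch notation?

The capo raises the open E4 by 3 semitones to G4; fretting 1 more gives E4 + 3 + 1 = E4 + 4 semitones = G♯4.
(Also written A♭.)

G♯4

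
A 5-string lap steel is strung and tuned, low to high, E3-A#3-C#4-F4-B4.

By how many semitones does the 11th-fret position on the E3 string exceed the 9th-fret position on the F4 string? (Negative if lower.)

E3 at fret 11 → D#4 (MIDI 63); F4 at fret 9 → D5 (MIDI 74).
63 − 74 = -11, so the two pitches are 11 semitones apart.

-11 semitones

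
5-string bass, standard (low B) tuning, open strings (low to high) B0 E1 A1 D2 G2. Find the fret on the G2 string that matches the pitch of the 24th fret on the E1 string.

9

Fret 24 on E1 is MIDI 28 + 24 = 52 (E3). On the G2 string (open MIDI 43), that pitch is 52 − 43 = fret 9.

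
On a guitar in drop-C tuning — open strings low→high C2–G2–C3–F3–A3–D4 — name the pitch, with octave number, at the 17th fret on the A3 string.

The open A3 string plus 17 semitones: A–A#–B–C–…–C–C#–D.
The walk passes from B into C 2 times, so the octave number goes from 3 to 5.

D5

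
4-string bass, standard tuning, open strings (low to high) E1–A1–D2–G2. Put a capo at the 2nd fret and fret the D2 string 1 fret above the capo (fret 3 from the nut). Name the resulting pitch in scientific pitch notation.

The capo raises the open D2 by 2 semitones to E2; fretting 1 more gives D2 + 2 + 1 = D2 + 3 semitones = F2.

F2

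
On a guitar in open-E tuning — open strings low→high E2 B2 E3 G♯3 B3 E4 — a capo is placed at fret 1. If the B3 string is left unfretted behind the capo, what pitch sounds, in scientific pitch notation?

C4

The capo raises the open B3 by 1 semitone to C4; fretting 0 more gives B3 + 1 + 0 = B3 + 1 semitone = C4.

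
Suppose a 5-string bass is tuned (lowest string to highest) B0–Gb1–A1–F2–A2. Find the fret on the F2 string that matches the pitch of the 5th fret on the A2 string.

9

A2 at fret 5 is A2 + 5 semitones = D3.
The open F2 string is 4 semitones below the open A2, so the same pitch on the F2 string lies at fret 5 + 4 = 9.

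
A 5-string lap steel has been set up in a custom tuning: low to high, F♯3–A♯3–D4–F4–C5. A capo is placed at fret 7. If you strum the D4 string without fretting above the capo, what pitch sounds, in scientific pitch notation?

A4

The capo raises the open D4 by 7 semitones to A4; fretting 0 more gives D4 + 7 + 0 = D4 + 7 semitones = A4.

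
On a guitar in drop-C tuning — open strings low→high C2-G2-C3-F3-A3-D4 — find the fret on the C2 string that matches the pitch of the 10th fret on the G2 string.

17

Fret 10 on G2 is MIDI 43 + 10 = 53 (F3). On the C2 string (open MIDI 36), that pitch is 53 − 36 = fret 17.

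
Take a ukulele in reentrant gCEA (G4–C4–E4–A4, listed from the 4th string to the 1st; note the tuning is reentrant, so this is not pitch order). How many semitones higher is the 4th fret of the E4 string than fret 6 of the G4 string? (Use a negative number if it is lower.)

E4 at fret 4 → G♯4 (MIDI 68); G4 at fret 6 → C♯5 (MIDI 73).
68 − 73 = -5, so the two pitches are 5 semitones apart.

-5 semitones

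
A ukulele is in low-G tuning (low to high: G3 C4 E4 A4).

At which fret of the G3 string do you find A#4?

15

A#4 is 15 semitones above the open G3 (G–G#–A–A#–…–G#–A–A#), so it sits at fret 15.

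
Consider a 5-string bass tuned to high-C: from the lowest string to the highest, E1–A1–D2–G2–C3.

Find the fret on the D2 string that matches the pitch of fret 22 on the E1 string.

E1 at fret 22 is E1 + 22 semitones = D3.
The open D2 string is 10 semitones above the open E1, so the same pitch on the D2 string lies at fret 22 − 10 = 12.

12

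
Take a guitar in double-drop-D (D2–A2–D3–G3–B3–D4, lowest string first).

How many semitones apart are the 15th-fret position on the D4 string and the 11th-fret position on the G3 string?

11 semitones

D4 at fret 15 → F5 (MIDI 77); G3 at fret 11 → F♯4 (MIDI 66).
77 − 66 = 11, so the two pitches are 11 semitones apart, with F5 the higher.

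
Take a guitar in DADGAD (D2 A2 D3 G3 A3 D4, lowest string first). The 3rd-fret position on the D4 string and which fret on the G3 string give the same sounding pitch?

D4 at fret 3 is D4 + 3 semitones = F4.
The open G3 string is 7 semitones below the open D4, so the same pitch on the G3 string lies at fret 3 + 7 = 10.

10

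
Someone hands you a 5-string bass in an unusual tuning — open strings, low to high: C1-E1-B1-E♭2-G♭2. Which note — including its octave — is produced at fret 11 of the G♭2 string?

The open G♭2 string plus 11 semitones: Gb–G–Ab–A–…–Eb–E–F.
The walk passes from B into C once, so the octave number goes from 2 to 3.

F3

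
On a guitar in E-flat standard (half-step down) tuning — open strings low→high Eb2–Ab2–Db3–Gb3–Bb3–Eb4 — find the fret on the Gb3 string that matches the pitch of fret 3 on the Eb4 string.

Eb4 at fret 3 is Eb4 + 3 semitones = Gb4.
The open Gb3 string is 9 semitones below the open Eb4, so the same pitch on the Gb3 string lies at fret 3 + 9 = 12.

12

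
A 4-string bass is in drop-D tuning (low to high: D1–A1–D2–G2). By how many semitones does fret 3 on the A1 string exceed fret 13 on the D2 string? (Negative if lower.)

A1 at fret 3 → C2 (MIDI 36); D2 at fret 13 → D#3 (MIDI 51).
36 − 51 = -15, so the two pitches are 15 semitones apart.

-15 semitones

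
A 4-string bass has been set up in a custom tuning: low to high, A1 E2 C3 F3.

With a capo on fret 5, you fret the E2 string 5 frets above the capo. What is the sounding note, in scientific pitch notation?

The capo raises the open E2 by 5 semitones to A2; fretting 5 more gives E2 + 5 + 5 = E2 + 10 semitones = D3.

D3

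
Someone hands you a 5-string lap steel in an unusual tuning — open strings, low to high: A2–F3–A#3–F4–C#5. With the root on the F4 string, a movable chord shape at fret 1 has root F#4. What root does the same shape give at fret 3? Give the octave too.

Moving from fret 1 to fret 3 shifts the root by 2 semitones.
F#4 up 2 semitones is G#4.

G#4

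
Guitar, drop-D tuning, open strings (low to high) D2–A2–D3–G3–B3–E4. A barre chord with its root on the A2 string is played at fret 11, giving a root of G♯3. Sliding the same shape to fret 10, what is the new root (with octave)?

G3

Moving from fret 11 to fret 10 shifts the root by -1 semitone.
G♯3 down 1 semitone is G3.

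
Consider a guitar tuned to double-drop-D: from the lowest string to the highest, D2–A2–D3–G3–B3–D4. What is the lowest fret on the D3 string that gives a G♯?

6

From D3, count semitones up the chromatic scale until reaching G♯: D–D#–E–F–F#–G–G# — 6 steps.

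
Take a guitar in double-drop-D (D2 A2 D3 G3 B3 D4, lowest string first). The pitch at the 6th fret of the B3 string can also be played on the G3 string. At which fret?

10

Fret 6 on B3 is MIDI 59 + 6 = 65 (F4). On the G3 string (open MIDI 55), that pitch is 65 − 55 = fret 10.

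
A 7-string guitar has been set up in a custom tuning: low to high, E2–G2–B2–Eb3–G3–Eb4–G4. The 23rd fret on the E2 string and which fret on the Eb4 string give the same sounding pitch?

0

E2 at fret 23 is E2 + 23 semitones = Eb4.
The open Eb4 string is 23 semitones above the open E2, so the same pitch on the Eb4 string lies at fret 23 − 23 = 0.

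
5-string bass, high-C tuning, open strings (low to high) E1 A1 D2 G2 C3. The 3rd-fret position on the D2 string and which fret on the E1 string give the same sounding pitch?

13

Fret 3 on D2 is MIDI 38 + 3 = 41 (F2). On the E1 string (open MIDI 28), that pitch is 41 − 28 = fret 13.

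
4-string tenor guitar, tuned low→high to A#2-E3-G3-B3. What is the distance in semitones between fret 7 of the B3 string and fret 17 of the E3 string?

B3 at fret 7 → F#4 (MIDI 66); E3 at fret 17 → A4 (MIDI 69).
66 − 69 = -3, so the two pitches are 3 semitones apart, with A4 the higher.

3 semitones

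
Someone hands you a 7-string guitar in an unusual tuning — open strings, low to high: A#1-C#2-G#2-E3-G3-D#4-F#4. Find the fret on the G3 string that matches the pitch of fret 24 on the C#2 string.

6

C#2 at fret 24 is C#2 + 24 semitones = C#4.
The open G3 string is 18 semitones above the open C#2, so the same pitch on the G3 string lies at fret 24 − 18 = 6.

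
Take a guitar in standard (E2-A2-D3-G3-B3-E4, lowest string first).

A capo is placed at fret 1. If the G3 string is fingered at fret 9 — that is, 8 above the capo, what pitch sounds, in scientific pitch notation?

E4

The capo raises the open G3 by 1 semitone to G#3; fretting 8 more gives G3 + 1 + 8 = G3 + 9 semitones = E4.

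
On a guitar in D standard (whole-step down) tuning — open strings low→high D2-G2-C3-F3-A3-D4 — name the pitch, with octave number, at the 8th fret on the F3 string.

Each fret is one semitone, so F3 + 8 = C♯4.
(Equivalently spelled D♭4.)

C♯4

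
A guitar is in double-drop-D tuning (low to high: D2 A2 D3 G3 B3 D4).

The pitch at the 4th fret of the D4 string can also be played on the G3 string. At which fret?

11

D4 at fret 4 is D4 + 4 semitones = F♯4.
The open G3 string is 7 semitones below the open D4, so the same pitch on the G3 string lies at fret 4 + 7 = 11.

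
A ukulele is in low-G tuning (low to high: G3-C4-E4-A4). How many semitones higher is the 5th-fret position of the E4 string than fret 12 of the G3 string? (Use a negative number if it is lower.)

E4 at fret 5 → A4 (MIDI 69); G3 at fret 12 → G4 (MIDI 67).
69 − 67 = 2, so the two pitches are 2 semitones apart.

2 semitones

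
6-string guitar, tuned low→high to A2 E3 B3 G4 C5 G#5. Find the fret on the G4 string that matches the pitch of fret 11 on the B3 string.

3

B3 at fret 11 is B3 + 11 semitones = A#4.
The open G4 string is 8 semitones above the open B3, so the same pitch on the G4 string lies at fret 11 − 8 = 3.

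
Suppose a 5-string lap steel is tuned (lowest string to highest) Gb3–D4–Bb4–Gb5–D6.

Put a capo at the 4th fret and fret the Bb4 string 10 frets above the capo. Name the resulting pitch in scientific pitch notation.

The capo raises the open Bb4 by 4 semitones to D5; fretting 10 more gives Bb4 + 4 + 10 = Bb4 + 14 semitones = C6.

C6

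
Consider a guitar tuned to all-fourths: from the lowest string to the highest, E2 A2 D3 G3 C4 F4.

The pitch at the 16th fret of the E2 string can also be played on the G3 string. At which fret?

1

E2 at fret 16 is E2 + 16 semitones = G♯3.
The open G3 string is 15 semitones above the open E2, so the same pitch on the G3 string lies at fret 16 − 15 = 1.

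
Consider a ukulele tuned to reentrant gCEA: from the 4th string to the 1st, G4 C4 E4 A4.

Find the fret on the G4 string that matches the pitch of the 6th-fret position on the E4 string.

3

E4 at fret 6 is E4 + 6 semitones = A♯4.
The open G4 string is 3 semitones above the open E4, so the same pitch on the G4 string lies at fret 6 − 3 = 3.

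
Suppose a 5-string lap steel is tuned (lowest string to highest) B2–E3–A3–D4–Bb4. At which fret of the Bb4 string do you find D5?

D5 is 4 semitones above the open Bb4 (Bb–B–C–Db–D), so it sits at fret 4.

4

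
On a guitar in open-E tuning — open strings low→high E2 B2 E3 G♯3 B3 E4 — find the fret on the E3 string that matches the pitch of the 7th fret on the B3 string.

B3 at fret 7 is B3 + 7 semitones = F♯4.
The open E3 string is 7 semitones below the open B3, so the same pitch on the E3 string lies at fret 7 + 7 = 14.

14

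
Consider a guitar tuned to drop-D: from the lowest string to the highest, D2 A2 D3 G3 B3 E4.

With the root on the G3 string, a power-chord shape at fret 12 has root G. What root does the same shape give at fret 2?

Moving from fret 12 to fret 2 shifts the root by -10 semitones.
G down 10 semitones is A.

A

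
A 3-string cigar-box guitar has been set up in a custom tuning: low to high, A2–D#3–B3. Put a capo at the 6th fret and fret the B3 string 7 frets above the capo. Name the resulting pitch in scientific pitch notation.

The capo raises the open B3 by 6 semitones to F4; fretting 7 more gives B3 + 6 + 7 = B3 + 13 semitones = C5.

C5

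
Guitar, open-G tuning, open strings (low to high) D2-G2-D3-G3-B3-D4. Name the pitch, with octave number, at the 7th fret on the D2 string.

D2 is MIDI 38. Adding 7 gives 45, which is A2.

A2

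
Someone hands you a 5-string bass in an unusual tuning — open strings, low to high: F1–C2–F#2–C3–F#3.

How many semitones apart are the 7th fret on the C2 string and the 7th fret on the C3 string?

12 semitones

C2 at fret 7 → G2 (MIDI 43); C3 at fret 7 → G3 (MIDI 55).
43 − 55 = -12, so the two pitches are 12 semitones apart, with G3 the higher.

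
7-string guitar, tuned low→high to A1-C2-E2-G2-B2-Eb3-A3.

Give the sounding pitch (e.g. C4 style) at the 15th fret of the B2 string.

D4

B2 is MIDI 47. Adding 15 gives 62, which is D4.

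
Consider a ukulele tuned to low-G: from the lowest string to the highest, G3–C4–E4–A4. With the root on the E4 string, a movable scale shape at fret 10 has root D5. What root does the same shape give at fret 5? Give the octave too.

A4

Moving from fret 10 to fret 5 shifts the root by -5 semitones.
D5 down 5 semitones is A4.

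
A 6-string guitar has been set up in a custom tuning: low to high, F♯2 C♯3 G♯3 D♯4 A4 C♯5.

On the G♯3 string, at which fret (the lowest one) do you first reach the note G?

11

From G♯3, count semitones up the chromatic scale until reaching G: G#–A–A#–B–…–F–F#–G — 11 steps.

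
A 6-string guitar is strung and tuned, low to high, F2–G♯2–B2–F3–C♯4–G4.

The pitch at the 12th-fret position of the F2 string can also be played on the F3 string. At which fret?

0

F2 at fret 12 is F2 + 12 semitones = F3.
The open F3 string is 12 semitones above the open F2, so the same pitch on the F3 string lies at fret 12 − 12 = 0.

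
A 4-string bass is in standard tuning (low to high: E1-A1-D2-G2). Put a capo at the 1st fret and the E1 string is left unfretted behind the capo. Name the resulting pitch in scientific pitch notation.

F1

The capo raises the open E1 by 1 semitone to F1; fretting 0 more gives E1 + 1 + 0 = E1 + 1 semitone = F1.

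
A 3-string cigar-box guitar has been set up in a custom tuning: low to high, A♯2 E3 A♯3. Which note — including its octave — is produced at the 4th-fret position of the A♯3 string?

D4

Each fret is one semitone, so A♯3 + 4 = D4.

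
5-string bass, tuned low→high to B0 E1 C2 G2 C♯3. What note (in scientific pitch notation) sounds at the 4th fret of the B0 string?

D♯1

Each fret is one semitone, so B0 + 4 = D♯1.
(Equivalently spelled E♭1.)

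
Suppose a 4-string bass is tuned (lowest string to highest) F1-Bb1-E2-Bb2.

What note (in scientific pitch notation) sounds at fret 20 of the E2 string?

C4

Each fret is one semitone, so E2 + 20 = C4.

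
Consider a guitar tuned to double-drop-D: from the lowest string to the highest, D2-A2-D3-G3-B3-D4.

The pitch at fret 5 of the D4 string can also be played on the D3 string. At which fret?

Fret 5 on D4 is MIDI 62 + 5 = 67 (G4). On the D3 string (open MIDI 50), that pitch is 67 − 50 = fret 17.

17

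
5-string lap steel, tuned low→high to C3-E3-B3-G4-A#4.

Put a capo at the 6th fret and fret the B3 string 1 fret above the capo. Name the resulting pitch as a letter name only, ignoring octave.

F#

The capo raises the open B3 by 6 semitones to F4; fretting 1 more gives B3 + 6 + 1 = B3 + 7 semitones, landing on F#.
(Also written Gb.)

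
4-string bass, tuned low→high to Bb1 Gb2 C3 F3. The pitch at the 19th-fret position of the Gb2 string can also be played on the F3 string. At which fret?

Gb2 at fret 19 is Gb2 + 19 semitones = Db4.
The open F3 string is 11 semitones above the open Gb2, so the same pitch on the F3 string lies at fret 19 − 11 = 8.

8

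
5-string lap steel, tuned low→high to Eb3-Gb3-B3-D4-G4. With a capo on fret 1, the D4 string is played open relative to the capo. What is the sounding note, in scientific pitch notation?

Eb4

The capo raises the open D4 by 1 semitone to Eb4; fretting 0 more gives D4 + 1 + 0 = D4 + 1 semitone = Eb4.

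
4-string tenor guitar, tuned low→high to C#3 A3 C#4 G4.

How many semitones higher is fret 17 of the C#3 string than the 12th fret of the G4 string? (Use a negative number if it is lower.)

C#3 at fret 17 → F#4 (MIDI 66); G4 at fret 12 → G5 (MIDI 79).
66 − 79 = -13, so the two pitches are 13 semitones apart.

-13 semitones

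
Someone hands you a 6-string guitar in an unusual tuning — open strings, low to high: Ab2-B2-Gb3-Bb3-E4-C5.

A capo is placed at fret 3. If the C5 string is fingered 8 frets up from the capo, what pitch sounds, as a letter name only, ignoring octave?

B

The capo raises the open C5 by 3 semitones to Eb5; fretting 8 more gives C5 + 3 + 8 = C5 + 11 semitones, landing on B.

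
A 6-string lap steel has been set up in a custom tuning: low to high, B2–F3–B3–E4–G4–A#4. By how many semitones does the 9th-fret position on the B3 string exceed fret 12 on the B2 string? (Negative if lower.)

B3 at fret 9 → G#4 (MIDI 68); B2 at fret 12 → B3 (MIDI 59).
68 − 59 = 9, so the two pitches are 9 semitones apart.

9 semitones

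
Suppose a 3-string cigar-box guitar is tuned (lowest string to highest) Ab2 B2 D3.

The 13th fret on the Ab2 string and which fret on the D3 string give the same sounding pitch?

Fret 13 on Ab2 is MIDI 44 + 13 = 57 (A3). On the D3 string (open MIDI 50), that pitch is 57 − 50 = fret 7.

7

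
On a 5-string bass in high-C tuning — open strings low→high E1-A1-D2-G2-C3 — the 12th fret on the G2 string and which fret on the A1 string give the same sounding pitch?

G2 at fret 12 is G2 + 12 semitones = G3.
The open A1 string is 10 semitones below the open G2, so the same pitch on the A1 string lies at fret 12 + 10 = 22.

22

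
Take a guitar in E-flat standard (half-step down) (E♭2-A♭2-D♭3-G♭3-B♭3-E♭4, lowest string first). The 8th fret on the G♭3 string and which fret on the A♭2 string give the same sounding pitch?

18

G♭3 at fret 8 is G♭3 + 8 semitones = D4.
The open A♭2 string is 10 semitones below the open G♭3, so the same pitch on the A♭2 string lies at fret 8 + 10 = 18.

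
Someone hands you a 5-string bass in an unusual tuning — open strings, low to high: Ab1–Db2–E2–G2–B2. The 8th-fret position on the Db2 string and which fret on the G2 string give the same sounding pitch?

2

Fret 8 on Db2 is MIDI 37 + 8 = 45 (A2). On the G2 string (open MIDI 43), that pitch is 45 − 43 = fret 2.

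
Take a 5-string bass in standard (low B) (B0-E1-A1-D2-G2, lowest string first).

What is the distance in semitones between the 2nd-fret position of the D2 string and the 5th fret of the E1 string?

D2 at fret 2 → E2 (MIDI 40); E1 at fret 5 → A1 (MIDI 33).
40 − 33 = 7, so the two pitches are 7 semitones apart, with E2 the higher.

7 semitones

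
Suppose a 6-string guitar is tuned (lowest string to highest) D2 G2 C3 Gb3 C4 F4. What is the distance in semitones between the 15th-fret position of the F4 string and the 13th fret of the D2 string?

29 semitones

F4 at fret 15 → Ab5 (MIDI 80); D2 at fret 13 → Eb3 (MIDI 51).
80 − 51 = 29, so the two pitches are 29 semitones apart, with Ab5 the higher.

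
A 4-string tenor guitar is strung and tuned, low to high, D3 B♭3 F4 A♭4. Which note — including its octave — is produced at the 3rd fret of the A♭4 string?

B4

Each fret is one semitone, so A♭4 + 3 = B4.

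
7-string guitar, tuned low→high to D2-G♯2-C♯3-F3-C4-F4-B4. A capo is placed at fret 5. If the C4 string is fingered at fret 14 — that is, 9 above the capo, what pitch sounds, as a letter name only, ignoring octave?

D

The capo raises the open C4 by 5 semitones to F4; fretting 9 more gives C4 + 5 + 9 = C4 + 14 semitones, landing on D.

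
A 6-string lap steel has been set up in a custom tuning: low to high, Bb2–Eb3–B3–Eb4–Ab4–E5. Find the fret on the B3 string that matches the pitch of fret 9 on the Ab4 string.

18

Fret 9 on Ab4 is MIDI 68 + 9 = 77 (F5). On the B3 string (open MIDI 59), that pitch is 77 − 59 = fret 18.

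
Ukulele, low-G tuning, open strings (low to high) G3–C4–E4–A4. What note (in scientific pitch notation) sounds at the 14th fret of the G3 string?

G3 is MIDI 55. Adding 14 gives 69, which is A4.

A4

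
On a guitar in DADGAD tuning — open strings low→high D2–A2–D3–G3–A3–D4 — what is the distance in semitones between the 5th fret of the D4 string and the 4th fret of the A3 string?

6 semitones

D4 at fret 5 → G4 (MIDI 67); A3 at fret 4 → C♯4 (MIDI 61).
67 − 61 = 6, so the two pitches are 6 semitones apart, with G4 the higher.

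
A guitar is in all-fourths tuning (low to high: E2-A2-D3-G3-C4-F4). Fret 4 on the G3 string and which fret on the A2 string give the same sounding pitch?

14

G3 at fret 4 is G3 + 4 semitones = B3.
The open A2 string is 10 semitones below the open G3, so the same pitch on the A2 string lies at fret 4 + 10 = 14.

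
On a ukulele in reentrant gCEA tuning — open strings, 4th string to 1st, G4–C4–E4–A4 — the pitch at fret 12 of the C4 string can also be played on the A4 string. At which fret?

Fret 12 on C4 is MIDI 60 + 12 = 72 (C5). On the A4 string (open MIDI 69), that pitch is 72 − 69 = fret 3.

3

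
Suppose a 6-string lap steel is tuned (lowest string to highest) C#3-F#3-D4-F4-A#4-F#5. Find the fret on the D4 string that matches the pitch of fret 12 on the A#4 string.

20

A#4 at fret 12 is A#4 + 12 semitones = A#5.
The open D4 string is 8 semitones below the open A#4, so the same pitch on the D4 string lies at fret 12 + 8 = 20.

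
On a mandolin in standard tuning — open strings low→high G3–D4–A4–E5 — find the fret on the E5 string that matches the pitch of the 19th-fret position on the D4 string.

Fret 19 on D4 is MIDI 62 + 19 = 81 (A5). On the E5 string (open MIDI 76), that pitch is 81 − 76 = fret 5.

5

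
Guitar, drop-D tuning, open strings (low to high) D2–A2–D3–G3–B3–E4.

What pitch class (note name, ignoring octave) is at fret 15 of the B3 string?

D

Each fret is one semitone, so B3 + 15 = D.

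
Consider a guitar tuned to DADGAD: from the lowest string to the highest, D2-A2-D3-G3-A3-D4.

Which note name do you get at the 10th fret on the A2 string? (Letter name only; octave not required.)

Each fret is one semitone, so A2 + 10 = G.

G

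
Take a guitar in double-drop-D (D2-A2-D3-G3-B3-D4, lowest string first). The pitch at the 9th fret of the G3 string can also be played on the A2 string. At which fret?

19

G3 at fret 9 is G3 + 9 semitones = E4.
The open A2 string is 10 semitones below the open G3, so the same pitch on the A2 string lies at fret 9 + 10 = 19.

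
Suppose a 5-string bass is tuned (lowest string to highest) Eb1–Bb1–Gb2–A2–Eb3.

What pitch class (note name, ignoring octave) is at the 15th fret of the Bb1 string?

Db

Each fret is one semitone, so Bb1 + 15 = Db.
(Equivalently spelled C#.)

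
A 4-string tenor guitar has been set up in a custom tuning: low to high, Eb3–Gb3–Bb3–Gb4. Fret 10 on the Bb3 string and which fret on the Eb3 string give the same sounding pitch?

Fret 10 on Bb3 is MIDI 58 + 10 = 68 (Ab4). On the Eb3 string (open MIDI 51), that pitch is 68 − 51 = fret 17.

17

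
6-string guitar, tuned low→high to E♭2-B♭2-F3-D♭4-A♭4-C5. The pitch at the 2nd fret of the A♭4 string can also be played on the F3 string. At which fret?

Fret 2 on A♭4 is MIDI 68 + 2 = 70 (B♭4). On the F3 string (open MIDI 53), that pitch is 70 − 53 = fret 17.

17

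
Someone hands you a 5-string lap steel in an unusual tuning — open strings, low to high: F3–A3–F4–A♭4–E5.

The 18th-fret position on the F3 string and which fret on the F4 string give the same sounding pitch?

F3 at fret 18 is F3 + 18 semitones = B4.
The open F4 string is 12 semitones above the open F3, so the same pitch on the F4 string lies at fret 18 − 12 = 6.

6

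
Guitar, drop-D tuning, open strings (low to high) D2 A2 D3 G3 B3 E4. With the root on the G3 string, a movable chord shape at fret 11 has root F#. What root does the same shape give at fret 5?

C

Moving from fret 11 to fret 5 shifts the root by -6 semitones.
F# down 6 semitones is C.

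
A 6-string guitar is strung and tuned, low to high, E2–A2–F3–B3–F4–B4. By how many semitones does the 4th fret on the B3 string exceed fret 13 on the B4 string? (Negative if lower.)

-21 semitones

B3 at fret 4 → Eb4 (MIDI 63); B4 at fret 13 → C6 (MIDI 84).
63 − 84 = -21, so the two pitches are 21 semitones apart.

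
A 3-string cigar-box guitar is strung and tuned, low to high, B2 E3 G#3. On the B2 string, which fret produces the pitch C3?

C3 is 1 semitone above the open B2 (B–C), so it sits at fret 1.

1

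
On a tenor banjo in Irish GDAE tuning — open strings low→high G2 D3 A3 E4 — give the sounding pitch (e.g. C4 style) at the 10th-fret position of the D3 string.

The open D3 string plus 10 semitones: D–D#–E–F–…–A#–B–C.
The walk passes from B into C once, so the octave number goes from 3 to 4.

C4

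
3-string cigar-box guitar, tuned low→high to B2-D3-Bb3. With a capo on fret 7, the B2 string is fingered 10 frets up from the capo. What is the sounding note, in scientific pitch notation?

E4

The capo raises the open B2 by 7 semitones to Gb3; fretting 10 more gives B2 + 7 + 10 = B2 + 17 semitones = E4.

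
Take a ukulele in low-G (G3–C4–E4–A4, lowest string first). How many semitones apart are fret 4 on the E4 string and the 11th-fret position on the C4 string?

3 semitones

E4 at fret 4 → G♯4 (MIDI 68); C4 at fret 11 → B4 (MIDI 71).
68 − 71 = -3, so the two pitches are 3 semitones apart, with B4 the higher.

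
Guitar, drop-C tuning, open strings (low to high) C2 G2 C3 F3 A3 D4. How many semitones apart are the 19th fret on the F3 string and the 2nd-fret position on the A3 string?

F3 at fret 19 → C5 (MIDI 72); A3 at fret 2 → B3 (MIDI 59).
72 − 59 = 13, so the two pitches are 13 semitones apart, with C5 the higher.

13 semitones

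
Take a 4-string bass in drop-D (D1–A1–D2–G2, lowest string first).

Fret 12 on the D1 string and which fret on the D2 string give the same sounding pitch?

Fret 12 on D1 is MIDI 26 + 12 = 38 (D2). On the D2 string (open MIDI 38), that pitch is 38 − 38 = fret 0.

0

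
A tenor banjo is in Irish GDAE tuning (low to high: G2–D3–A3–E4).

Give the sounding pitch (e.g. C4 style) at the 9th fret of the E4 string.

The open E4 string plus 9 semitones: E–F–F#–G–G#–A–A#–B–C–C#.
The walk passes from B into C once, so the octave number goes from 4 to 5.

C♯5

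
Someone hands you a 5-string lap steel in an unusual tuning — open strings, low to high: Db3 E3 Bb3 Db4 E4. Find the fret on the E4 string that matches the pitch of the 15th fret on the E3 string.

3

Fret 15 on E3 is MIDI 52 + 15 = 67 (G4). On the E4 string (open MIDI 64), that pitch is 67 − 64 = fret 3.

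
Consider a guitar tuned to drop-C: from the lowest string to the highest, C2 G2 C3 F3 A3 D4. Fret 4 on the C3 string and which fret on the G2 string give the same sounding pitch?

Fret 4 on C3 is MIDI 48 + 4 = 52 (E3). On the G2 string (open MIDI 43), that pitch is 52 − 43 = fret 9.

9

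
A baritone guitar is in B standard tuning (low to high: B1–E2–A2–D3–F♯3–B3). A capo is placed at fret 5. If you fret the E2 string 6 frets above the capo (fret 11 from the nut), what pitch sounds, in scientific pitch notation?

D♯3

The capo raises the open E2 by 5 semitones to A2; fretting 6 more gives E2 + 5 + 6 = E2 + 11 semitones = D♯3.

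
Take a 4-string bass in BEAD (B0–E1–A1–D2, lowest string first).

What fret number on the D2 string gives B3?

21

B3 is 21 semitones above the open D2 (D–D#–E–F–…–A–A#–B), so it sits at fret 21.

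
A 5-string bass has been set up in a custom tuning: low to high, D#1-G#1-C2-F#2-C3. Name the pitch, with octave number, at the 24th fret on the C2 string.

C4

The open C2 string plus 24 semitones: C–C#–D–D#–…–A#–B–C.
The walk passes from B into C 2 times, so the octave number goes from 2 to 4.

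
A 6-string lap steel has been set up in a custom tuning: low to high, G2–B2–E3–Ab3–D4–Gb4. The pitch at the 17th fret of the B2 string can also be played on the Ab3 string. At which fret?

8

Fret 17 on B2 is MIDI 47 + 17 = 64 (E4). On the Ab3 string (open MIDI 56), that pitch is 64 − 56 = fret 8.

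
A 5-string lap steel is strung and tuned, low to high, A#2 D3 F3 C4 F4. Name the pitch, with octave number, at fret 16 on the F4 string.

A5

F4 is MIDI 65. Adding 16 gives 81, which is A5.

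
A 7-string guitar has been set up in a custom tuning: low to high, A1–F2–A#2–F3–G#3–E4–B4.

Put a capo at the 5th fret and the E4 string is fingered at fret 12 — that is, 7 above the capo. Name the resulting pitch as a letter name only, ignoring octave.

E

The capo raises the open E4 by 5 semitones to A4; fretting 7 more gives E4 + 5 + 7 = E4 + 12 semitones, landing on E.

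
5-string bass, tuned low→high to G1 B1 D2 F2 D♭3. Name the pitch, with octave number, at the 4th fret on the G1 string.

Each fret is one semitone, so G1 + 4 = B1.

B1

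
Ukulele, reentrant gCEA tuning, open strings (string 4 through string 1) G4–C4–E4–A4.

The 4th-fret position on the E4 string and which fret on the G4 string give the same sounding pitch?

1

E4 at fret 4 is E4 + 4 semitones = G#4.
The open G4 string is 3 semitones above the open E4, so the same pitch on the G4 string lies at fret 4 − 3 = 1.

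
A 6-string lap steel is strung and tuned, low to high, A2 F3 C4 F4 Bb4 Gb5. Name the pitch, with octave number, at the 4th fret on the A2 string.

A2 is MIDI 45. Adding 4 gives 49, which is Db3.
(Equivalently spelled C#3.)

Db3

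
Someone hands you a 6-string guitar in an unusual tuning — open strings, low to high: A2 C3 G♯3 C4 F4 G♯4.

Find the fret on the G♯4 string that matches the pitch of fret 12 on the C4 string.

C4 at fret 12 is C4 + 12 semitones = C5.
The open G♯4 string is 8 semitones above the open C4, so the same pitch on the G♯4 string lies at fret 12 − 8 = 4.

4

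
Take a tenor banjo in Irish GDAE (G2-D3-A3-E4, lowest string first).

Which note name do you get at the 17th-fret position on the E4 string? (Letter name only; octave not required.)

A

The open E4 string plus 17 semitones: E–F–F#–G–…–G–G#–A.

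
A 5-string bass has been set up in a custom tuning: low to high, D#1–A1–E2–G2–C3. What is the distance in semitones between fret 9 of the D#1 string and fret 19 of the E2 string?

D#1 at fret 9 → C2 (MIDI 36); E2 at fret 19 → B3 (MIDI 59).
36 − 59 = -23, so the two pitches are 23 semitones apart, with B3 the higher.

23 semitones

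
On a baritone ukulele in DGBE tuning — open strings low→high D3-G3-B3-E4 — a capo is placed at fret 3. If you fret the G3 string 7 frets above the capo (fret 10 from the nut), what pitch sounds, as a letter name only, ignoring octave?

The capo raises the open G3 by 3 semitones to A#3; fretting 7 more gives G3 + 3 + 7 = G3 + 10 semitones, landing on F.

F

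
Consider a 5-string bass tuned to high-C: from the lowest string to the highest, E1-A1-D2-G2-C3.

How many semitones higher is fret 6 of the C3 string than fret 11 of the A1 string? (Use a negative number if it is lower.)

C3 at fret 6 → F#3 (MIDI 54); A1 at fret 11 → G#2 (MIDI 44).
54 − 44 = 10, so the two pitches are 10 semitones apart.

10 semitones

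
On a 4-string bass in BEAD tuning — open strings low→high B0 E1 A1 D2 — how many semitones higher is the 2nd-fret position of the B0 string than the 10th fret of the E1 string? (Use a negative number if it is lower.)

B0 at fret 2 → C#1 (MIDI 25); E1 at fret 10 → D2 (MIDI 38).
25 − 38 = -13, so the two pitches are 13 semitones apart.

-13 semitones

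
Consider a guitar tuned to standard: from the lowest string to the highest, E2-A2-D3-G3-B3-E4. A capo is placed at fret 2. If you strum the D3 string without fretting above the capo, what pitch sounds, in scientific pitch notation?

E3

The capo raises the open D3 by 2 semitones to E3; fretting 0 more gives D3 + 2 + 0 = D3 + 2 semitones = E3.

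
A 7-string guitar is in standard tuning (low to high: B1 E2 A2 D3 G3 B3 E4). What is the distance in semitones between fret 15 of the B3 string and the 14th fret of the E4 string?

B3 at fret 15 → D5 (MIDI 74); E4 at fret 14 → F#5 (MIDI 78).
74 − 78 = -4, so the two pitches are 4 semitones apart, with F#5 the higher.

4 semitones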